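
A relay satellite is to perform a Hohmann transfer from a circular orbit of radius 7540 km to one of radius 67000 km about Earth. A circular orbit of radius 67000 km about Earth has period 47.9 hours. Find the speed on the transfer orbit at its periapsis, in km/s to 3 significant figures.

v = 9.76 km/s

From Kepler's third law T² = 4π²r³/μ at r = 67000 km, T = 47.9 hours = 47.9 × 3600 s = 1.7244×10^5 s: μ = 4π²r³/T² = 3.99308×10^5 km³/s².
The Hohmann ellipse has a_t = (r₁ + r₂)/2 = 37270 km.
The periapsis of the transfer ellipse is at r = 7540 km.
Vis-viva: v = √[μ(2/r − 1/a_t)] = √[3.99308×10^5 × (2/7540 − 1/37270)] = 9.757 km/s.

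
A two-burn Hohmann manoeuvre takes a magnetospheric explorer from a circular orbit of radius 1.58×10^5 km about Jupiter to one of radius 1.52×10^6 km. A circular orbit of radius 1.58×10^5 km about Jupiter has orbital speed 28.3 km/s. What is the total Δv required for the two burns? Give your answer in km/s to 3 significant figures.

Δv = 15.0 km/s

From the circular-orbit relation v² = μ/r at r = 1.58×10^5 km: μ = v²r = (28.3)² × 1.58×10^5 = 1.26541×10^8 km³/s².
Semi-major axis of the transfer orbit: a_t = (1.580×10^5 + 1.520×10^6)/2 = 8.390×10^5 km.
At r₁ the circular-orbit speed is v₁ = √(μ/r₁) = 28.300 km/s.
Transfer-orbit speed at r₁ (v² = μ(2/r − 1/a)): v_p = √[μ(2/r₁ − 1/a_t)] = 38.091 km/s.
First burn Δv₁ = |v_p − v₁| = 9.791 km/s.
At r₂, v₂ = √(μ/r₂) = 9.1242 km/s.
Transfer-orbit speed at r₂: v_a = √[μ(2/r₂ − 1/a_t)] = 3.9595 km/s.
Second burn Δv₂ = |v₂ − v_a| = 5.165 km/s.
Total Δv = Δv₁ + Δv₂ = 14.96 km/s.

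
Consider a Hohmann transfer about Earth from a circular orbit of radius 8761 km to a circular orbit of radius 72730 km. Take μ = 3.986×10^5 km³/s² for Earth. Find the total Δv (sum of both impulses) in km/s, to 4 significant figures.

Semi-major axis of the transfer orbit: a_t = (8761 + 72730)/2 = 40745.5 km.
At r₁ the circular-orbit speed is v₁ = √(μ/r₁) = 6.74515 km/s.
Transfer-orbit speed at r₁ (vis-viva equation): v_p = √[μ(2/r₁ − 1/a_t)] = 9.01174 km/s.
First burn Δv₁ = |v_p − v₁| = 2.2666 km/s.
At r₂, v₂ = √(μ/r₂) = 2.34106 km/s.
Transfer-orbit speed at r₂: v_a = √[μ(2/r₂ − 1/a_t)] = 1.08555 km/s.
Second burn Δv₂ = |v₂ − v_a| = 1.2555 km/s.
Δv = Δv₁ + Δv₂ = 2.2666 + 1.2555 = 3.522 km/s.

Δv = 3.522 km/s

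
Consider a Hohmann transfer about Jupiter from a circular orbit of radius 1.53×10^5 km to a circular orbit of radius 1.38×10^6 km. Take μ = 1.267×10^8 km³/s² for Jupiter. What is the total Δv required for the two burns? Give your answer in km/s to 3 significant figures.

Δv = 15.1 km/s

The Hohmann ellipse has a_t = (r₁ + r₂)/2 = 7.665×10^5 km.
At r₁ the circular-orbit speed is v₁ = √(μ/r₁) = 28.77681 km/s.
Transfer-orbit speed at r₁ (v² = μ(2/r − 1/a)): v_p = √[μ(2/r₁ − 1/a_t)] = 38.61233 km/s.
First burn Δv₁ = |v_p − v₁| = 9.836 km/s.
Circular speed at r₂: v₂ = √(μ/r₂) = 9.582 km/s.
Transfer-orbit speed at r₂: v_a = √[μ(2/r₂ − 1/a_t)] = 4.281 km/s.
Second burn Δv₂ = |v₂ − v_a| = 5.301 km/s.
Total Δv = Δv₁ + Δv₂ = 15.14 km/s.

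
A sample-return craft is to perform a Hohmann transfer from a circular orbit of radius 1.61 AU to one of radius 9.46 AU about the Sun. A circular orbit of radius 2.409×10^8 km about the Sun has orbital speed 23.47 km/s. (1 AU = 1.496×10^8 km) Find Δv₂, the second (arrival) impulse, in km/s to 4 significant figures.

Δv₂ = 4.461 km/s

From the circular-orbit relation v² = μ/r at r = 2.409×10^8 km: μ = v²r = (23.47)² × 2.409×10^8 = 1.32698×10^11 km³/s².
In km: r₁ = 1.61 × 1.496×10^8 = 2.40856×10^8 km; r₂ = 9.46 × 1.496×10^8 = 1.415216×10^9 km.
Semi-major axis of the transfer orbit: a_t = (2.40856×10^8 + 1.415216×10^9)/2 = 8.28036×10^8 km.
On the circular orbit at r = 1.415216×10^9 km, v_c = √(μ/r) = 9.683 km/s.
Transfer-orbit speed at the same r (vis-viva, a = a_t): v_t = √[μ(2/r − 1/a_t)] = 5.222 km/s.
Δv₂ = |v_t − v_c| = |5.222 − 9.683| = 4.461 km/s.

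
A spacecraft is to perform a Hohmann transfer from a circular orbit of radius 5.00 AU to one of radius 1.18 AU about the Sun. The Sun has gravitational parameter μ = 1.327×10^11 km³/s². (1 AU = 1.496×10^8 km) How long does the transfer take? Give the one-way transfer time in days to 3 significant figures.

t = 992 days

In km: r₁ = 5.00 × 1.496×10^8 = 7.480×10^8 km; r₂ = 1.18 × 1.496×10^8 = 1.76528×10^8 km.
Semi-major axis of the transfer orbit: a_t = (7.480×10^8 + 1.76528×10^8)/2 = 4.62264×10^8 km.
Half the transfer-orbit period gives t = π√(a_t³/μ) = 8.571×10^7 s.
Converting: 8.571×10^7 s ÷ 86400 s/day = 992 days.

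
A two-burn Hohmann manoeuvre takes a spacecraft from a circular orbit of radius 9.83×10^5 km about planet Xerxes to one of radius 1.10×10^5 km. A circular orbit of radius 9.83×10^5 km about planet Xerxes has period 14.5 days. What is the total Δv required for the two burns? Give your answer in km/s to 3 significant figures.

From Kepler's third law T² = 4π²r³/μ at r = 9.83×10^5 km, T = 14.5 days = 14.5 × 86400 s = 1.2528×10^6 s: μ = 4π²r³/T² = 2.38922×10^7 km³/s².
The Hohmann ellipse has a_t = (r₁ + r₂)/2 = 5.465×10^5 km.
At r₁ the circular-orbit speed is v₁ = √(μ/r₁) = 4.930 km/s.
Transfer-orbit speed at r₁ (vis-viva equation): v_a = √[μ(2/r₁ − 1/a_t)] = 2.212 km/s.
First burn Δv₁ = |v_a − v₁| = 2.718 km/s.
Circular speed at r₂: v₂ = √(μ/r₂) = 14.738 km/s.
Transfer-orbit speed at r₂: v_p = √[μ(2/r₂ − 1/a_t)] = 19.766 km/s.
Second burn Δv₂ = |v₂ − v_p| = 5.028 km/s.
Total Δv = Δv₁ + Δv₂ = 7.746 km/s.

Δv = 7.75 km/s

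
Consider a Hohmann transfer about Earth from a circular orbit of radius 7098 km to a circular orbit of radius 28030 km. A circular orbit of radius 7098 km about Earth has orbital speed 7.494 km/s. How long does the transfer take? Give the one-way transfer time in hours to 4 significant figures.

t = 3.217 hours

From the circular-orbit relation v² = μ/r at r = 7098 km: μ = v²r = (7.494)² × 7098 = 3.98624×10^5 km³/s².
Semi-major axis of the transfer orbit: a_t = (7098 + 28030)/2 = 17564 km.
Transfer time t = π√(a_t³/μ) = π√((17564)³ / 3.98624×10^5) = 11580 s.
Converting: 11580 s ÷ 3600 s/hour = 3.217 hours.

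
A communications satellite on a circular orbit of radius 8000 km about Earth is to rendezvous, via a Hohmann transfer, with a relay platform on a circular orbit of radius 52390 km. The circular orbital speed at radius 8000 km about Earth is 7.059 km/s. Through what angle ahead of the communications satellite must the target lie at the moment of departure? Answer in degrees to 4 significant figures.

φ = 101.2°

From the circular-orbit relation v² = μ/r at r = 8000 km: μ = v²r = (7.059)² × 8000 = 3.98636×10^5 km³/s².
Transfer-ellipse semi-major axis a_t = (r₁ + r₂)/2 = (8000 + 52390)/2 = 30195 km.
Transfer time t = π√(a_t³/μ) = 26107 s.
The target's mean motion on its circular orbit is ω₂ = √(μ/r₂³) = 5.2652×10^-5 rad/s.
Angle swept by the target during transfer: ω₂·t = 1.3746 rad = 78.76°.
Arrival is 180° from departure on the ellipse, so φ = 180° − 78.76° = 101.2°.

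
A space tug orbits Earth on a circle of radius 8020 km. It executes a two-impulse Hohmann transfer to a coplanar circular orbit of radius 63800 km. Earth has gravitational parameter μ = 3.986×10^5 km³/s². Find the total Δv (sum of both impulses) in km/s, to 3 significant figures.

Δv = 3.67 km/s

Transfer-ellipse semi-major axis a_t = (r₁ + r₂)/2 = (8020 + 63800)/2 = 35910 km.
Circular speed at r₁: v₁ = √(μ/r₁) = √(3.986×10^5/8020) = 7.050 km/s.
On the transfer ellipse at r₁, vis-viva gives v_p = √[μ(2/r₁ − 1/a_t)] = 9.397 km/s.
First burn Δv₁ = |v_p − v₁| = 2.347 km/s.
At r₂, v₂ = √(μ/r₂) = 2.4995 km/s.
Transfer-orbit speed at r₂: v_a = √[μ(2/r₂ − 1/a_t)] = 1.1812 km/s.
Second burn Δv₂ = |v₂ − v_a| = 1.318 km/s.
Total Δv = Δv₁ + Δv₂ = 3.665 km/s.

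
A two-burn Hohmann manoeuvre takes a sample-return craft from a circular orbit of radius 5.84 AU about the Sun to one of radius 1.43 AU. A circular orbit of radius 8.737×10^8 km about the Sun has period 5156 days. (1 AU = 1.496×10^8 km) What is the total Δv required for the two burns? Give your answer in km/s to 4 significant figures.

Δv = 11.26 km/s

From Kepler's third law T² = 4π²r³/μ at r = 8.737×10^8 km, T = 5156 days = 5156 × 86400 s = 4.454784×10^8 s: μ = 4π²r³/T² = 1.32676×10^11 km³/s².
In km: r₁ = 5.84 × 1.496×10^8 = 8.73664×10^8 km; r₂ = 1.43 × 1.496×10^8 = 2.13928×10^8 km.
Transfer-ellipse semi-major axis a_t = (r₁ + r₂)/2 = (8.73664×10^8 + 2.13928×10^8)/2 = 5.43796×10^8 km.
At r₁ the circular-orbit speed is v₁ = √(μ/r₁) = 12.323 km/s.
Transfer-orbit speed at r₁ (vis-viva): v_a = √[μ(2/r₁ − 1/a_t)] = 7.7293 km/s.
First burn Δv₁ = |v_a − v₁| = 4.594 km/s.
At r₂, v₂ = √(μ/r₂) = 24.904 km/s.
Transfer-orbit speed at r₂: v_p = √[μ(2/r₂ − 1/a_t)] = 31.566 km/s.
Second burn Δv₂ = |v₂ − v_p| = 6.662 km/s.
Total Δv = Δv₁ + Δv₂ = 11.26 km/s.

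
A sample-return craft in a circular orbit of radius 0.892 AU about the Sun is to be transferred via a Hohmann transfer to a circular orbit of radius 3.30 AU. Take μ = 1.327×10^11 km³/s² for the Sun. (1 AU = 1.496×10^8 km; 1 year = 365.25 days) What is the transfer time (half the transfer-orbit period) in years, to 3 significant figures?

t = 1.52 years

In km: r₁ = 0.892 × 1.496×10^8 = 1.334432×10^8 km; r₂ = 3.30 × 1.496×10^8 = 4.9368×10^8 km.
Semi-major axis of the transfer orbit: a_t = (1.334432×10^8 + 4.9368×10^8)/2 = 3.135616×10^8 km.
Half the transfer-orbit period gives t = π√(a_t³/μ) = 4.788×10^7 s.
Converting: 4.788×10^7 s ÷ 3.15576×10^7 s/year (365.25 × 86400) = 1.52 years.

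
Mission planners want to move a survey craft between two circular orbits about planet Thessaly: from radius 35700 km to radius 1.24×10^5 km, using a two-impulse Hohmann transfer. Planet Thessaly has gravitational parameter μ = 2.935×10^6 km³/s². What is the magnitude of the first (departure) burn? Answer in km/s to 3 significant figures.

Δv₁ = 2.23 km/s

Transfer-ellipse semi-major axis a_t = (r₁ + r₂)/2 = (35700 + 1.240×10^5)/2 = 79850 km.
On the circular orbit at r = 35700 km, v_c = √(μ/r) = 9.0671 km/s.
Transfer-orbit speed at the same r (vis-viva, a = a_t): v_t = √[μ(2/r − 1/a_t)] = 11.299 km/s.
Δv₁ = |v_t − v_c| = |11.299 − 9.0671| = 2.232 km/s.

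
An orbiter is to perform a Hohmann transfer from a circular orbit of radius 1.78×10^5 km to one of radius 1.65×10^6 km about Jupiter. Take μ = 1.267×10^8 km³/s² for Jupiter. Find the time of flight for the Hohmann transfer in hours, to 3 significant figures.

The Hohmann ellipse has a_t = (r₁ + r₂)/2 = 9.140×10^5 km.
By Kepler's third law the transfer-orbit period is T = 2π√(a_t³/μ), so t = T/2 = 2.4388×10^5 s.
Converting: 2.4388×10^5 s ÷ 3600 s/hour = 67.7 hours.

t = 67.7 hours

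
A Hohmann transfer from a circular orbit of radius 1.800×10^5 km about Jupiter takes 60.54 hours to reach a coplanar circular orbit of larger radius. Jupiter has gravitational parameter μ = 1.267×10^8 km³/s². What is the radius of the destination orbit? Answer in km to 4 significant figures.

Transfer time t = 60.54 hours = 2.17944×10^5 s, and t = π√(a_t³/μ).
So a_t = (μ t²/π²)^(1/3) = (1.267×10^8 × (2.17944×10^5)² / π²)^(1/3) = 8.4799×10^5 km.
Since a_t = (r₁ + r₂)/2, r₂ = 2a_t − r₁ = 2×8.4799×10^5 − 1.800×10^5 = 1.51598×10^6 km.

r₂ = 1.516×10^6 km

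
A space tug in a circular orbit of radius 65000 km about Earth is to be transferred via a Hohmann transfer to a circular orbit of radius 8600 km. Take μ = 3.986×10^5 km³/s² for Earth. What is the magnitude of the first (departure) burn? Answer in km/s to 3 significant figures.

Semi-major axis of the transfer orbit: a_t = (65000 + 8600)/2 = 36800 km.
On the circular orbit at r = 65000 km, v_c = √(μ/r) = 2.476 km/s.
Transfer-orbit speed at the same r (vis-viva, a = a_t): v_t = √[μ(2/r − 1/a_t)] = 1.197 km/s.
Δv₁ = |v_t − v_c| = |1.197 − 2.476| = 1.279 km/s.

Δv₁ = 1.28 km/s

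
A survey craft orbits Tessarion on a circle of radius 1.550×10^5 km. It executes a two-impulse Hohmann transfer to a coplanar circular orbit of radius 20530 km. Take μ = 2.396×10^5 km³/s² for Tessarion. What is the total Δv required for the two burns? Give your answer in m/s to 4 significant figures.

Δv = 1766 m/s

Transfer-ellipse semi-major axis a_t = (r₁ + r₂)/2 = (1.550×10^5 + 20530)/2 = 87765 km.
Circular speed at r₁: v₁ = √(μ/r₁) = √(2.396×10^5/1.550×10^5) = 1.2433 km/s.
On the transfer ellipse at r₁, v² = μ(2/r − 1/a) gives v_a = √[μ(2/r₁ − 1/a_t)] = 0.60133 km/s.
First burn Δv₁ = |v_a − v₁| = 0.6420 km/s.
At r₂, v₂ = √(μ/r₂) = 3.416 km/s.
Transfer-orbit speed at r₂: v_p = √[μ(2/r₂ − 1/a_t)] = 4.540 km/s.
Second burn Δv₂ = |v₂ − v_p| = 1.124 km/s.
Δv = Δv₁ + Δv₂ = 0.6420 + 1.124 = 1.766 km/s.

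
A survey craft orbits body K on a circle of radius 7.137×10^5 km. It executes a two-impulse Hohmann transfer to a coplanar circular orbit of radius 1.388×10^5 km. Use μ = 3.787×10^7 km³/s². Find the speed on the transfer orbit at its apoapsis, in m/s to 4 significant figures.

Semi-major axis of the transfer orbit: a_t = (7.137×10^5 + 1.388×10^5)/2 = 4.2625×10^5 km.
The apoapsis of the transfer ellipse is at r = 7.137×10^5 km.
From the vis-viva equation, v = √[μ(2/r − 1/a_t)] = 4.157 km/s.

v = 4157 m/s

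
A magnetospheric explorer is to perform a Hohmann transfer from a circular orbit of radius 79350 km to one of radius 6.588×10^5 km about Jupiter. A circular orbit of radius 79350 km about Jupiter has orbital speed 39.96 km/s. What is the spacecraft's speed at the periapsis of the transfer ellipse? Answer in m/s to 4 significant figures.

From the circular-orbit relation v² = μ/r at r = 79350 km: μ = v²r = (39.96)² × 79350 = 1.26706×10^8 km³/s².
The Hohmann ellipse has a_t = (r₁ + r₂)/2 = 3.69075×10^5 km.
At periapsis, r = 79350 km.
From the vis-viva equation, v = √[μ(2/r − 1/a_t)] = 53.39 km/s.

v = 53390 m/s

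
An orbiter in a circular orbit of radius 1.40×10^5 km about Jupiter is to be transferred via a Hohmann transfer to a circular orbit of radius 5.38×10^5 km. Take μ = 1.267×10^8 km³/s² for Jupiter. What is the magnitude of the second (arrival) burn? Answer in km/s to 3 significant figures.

Δv₂ = 5.48 km/s

The Hohmann ellipse has a_t = (r₁ + r₂)/2 = 3.390×10^5 km.
On the circular orbit at r = 5.380×10^5 km, v_c = √(μ/r) = 15.346 km/s.
Transfer-orbit speed at the same r (vis-viva, a = a_t): v_t = √[μ(2/r − 1/a_t)] = 9.8619 km/s.
Δv₂ = |v_t − v_c| = |9.8619 − 15.346| = 5.484 km/s.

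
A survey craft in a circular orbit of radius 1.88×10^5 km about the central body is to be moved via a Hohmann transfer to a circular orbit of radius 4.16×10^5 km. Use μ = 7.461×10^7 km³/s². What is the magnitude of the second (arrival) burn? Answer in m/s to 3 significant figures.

The Hohmann ellipse has a_t = (r₁ + r₂)/2 = 3.020×10^5 km.
On the circular orbit at r = 4.160×10^5 km, v_c = √(μ/r) = 13.392 km/s.
Transfer-orbit speed at the same r (vis-viva, a = a_t): v_t = √[μ(2/r − 1/a_t)] = 10.566 km/s.
Δv₂ = |v_t − v_c| = |10.566 − 13.392| = 2.826 km/s.

Δv₂ = 2830 m/s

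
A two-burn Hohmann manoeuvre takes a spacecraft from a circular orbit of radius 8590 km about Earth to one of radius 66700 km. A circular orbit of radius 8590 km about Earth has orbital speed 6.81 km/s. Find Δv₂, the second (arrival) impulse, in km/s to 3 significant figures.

Δv₂ = 1.28 km/s

From the circular-orbit relation v² = μ/r at r = 8590 km: μ = v²r = (6.81)² × 8590 = 3.98371×10^5 km³/s².
Semi-major axis of the transfer orbit: a_t = (8590 + 66700)/2 = 37645 km.
Circular speed at r = 66700 km: v_c = √(μ/r) = 2.44389 km/s.
Transfer-orbit speed at the same r (vis-viva, a = a_t): v_t = √[μ(2/r − 1/a_t)] = 1.16741 km/s.
Δv₂ = |v_t − v_c| = |1.16741 − 2.44389| = 1.276 km/s.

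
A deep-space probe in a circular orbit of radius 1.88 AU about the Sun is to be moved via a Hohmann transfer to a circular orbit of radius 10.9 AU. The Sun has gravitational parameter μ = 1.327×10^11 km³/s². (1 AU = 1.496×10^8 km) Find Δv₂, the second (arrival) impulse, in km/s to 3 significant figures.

In km: r₁ = 1.88 × 1.496×10^8 = 2.81248×10^8 km; r₂ = 10.9 × 1.496×10^8 = 1.63064×10^9 km.
Semi-major axis of the transfer orbit: a_t = (2.81248×10^8 + 1.63064×10^9)/2 = 9.55944×10^8 km.
Circular speed at r = 1.63064×10^9 km: v_c = √(μ/r) = 9.021 km/s.
Vis-viva on the transfer ellipse at r = 1.63064×10^9 km gives v_t = √[μ(2/r − 1/a_t)] = 4.893 km/s.
Δv₂ = |v_t − v_c| = |4.893 − 9.021| = 4.128 km/s.

Δv₂ = 4.13 km/s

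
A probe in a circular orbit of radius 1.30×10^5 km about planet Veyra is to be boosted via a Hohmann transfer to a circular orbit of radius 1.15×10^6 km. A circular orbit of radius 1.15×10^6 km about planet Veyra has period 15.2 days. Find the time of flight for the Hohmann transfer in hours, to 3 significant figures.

From Kepler's third law T² = 4π²r³/μ at r = 1.15×10^6 km, T = 15.2 days = 15.2 × 86400 s = 1.31328×10^6 s: μ = 4π²r³/T² = 3.48128×10^7 km³/s².
Transfer-ellipse semi-major axis a_t = (r₁ + r₂)/2 = (1.300×10^5 + 1.150×10^6)/2 = 6.400×10^5 km.
By Kepler's third law the transfer-orbit period is T = 2π√(a_t³/μ), so t = T/2 = 2.726×10^5 s.
Converting: 2.726×10^5 s ÷ 3600 s/hour = 75.7 hours.

t = 75.7 hours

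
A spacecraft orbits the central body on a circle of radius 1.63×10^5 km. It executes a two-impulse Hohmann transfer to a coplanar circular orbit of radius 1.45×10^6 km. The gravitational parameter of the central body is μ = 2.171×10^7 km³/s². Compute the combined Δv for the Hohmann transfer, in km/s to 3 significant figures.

Transfer-ellipse semi-major axis a_t = (r₁ + r₂)/2 = (1.630×10^5 + 1.450×10^6)/2 = 8.065×10^5 km.
At r₁ the circular-orbit speed is v₁ = √(μ/r₁) = 11.541 km/s.
Transfer-orbit speed at r₁ (vis-viva equation): v_p = √[μ(2/r₁ − 1/a_t)] = 15.475 km/s.
First burn Δv₁ = |v_p − v₁| = 3.934 km/s.
Circular speed at r₂: v₂ = √(μ/r₂) = 3.8694 km/s.
Transfer-orbit speed at r₂: v_a = √[μ(2/r₂ − 1/a_t)] = 1.7396 km/s.
Second burn Δv₂ = |v₂ − v_a| = 2.130 km/s.
Δv = Δv₁ + Δv₂ = 3.934 + 2.130 = 6.064 km/s.

Δv = 6.06 km/s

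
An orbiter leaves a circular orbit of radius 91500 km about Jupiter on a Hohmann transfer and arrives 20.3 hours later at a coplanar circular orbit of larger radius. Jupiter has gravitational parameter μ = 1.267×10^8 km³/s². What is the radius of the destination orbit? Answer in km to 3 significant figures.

r₂ = 7.27×10^5 km

Transfer time t = 20.3 hours = 73080 s, and t = π√(a_t³/μ).
So a_t = (μ t²/π²)^(1/3) = (1.267×10^8 × (73080)² / π²)^(1/3) = 4.0928×10^5 km.
Since a_t = (r₁ + r₂)/2, r₂ = 2a_t − r₁ = 2×4.0928×10^5 − 91500 = 7.2706×10^5 km.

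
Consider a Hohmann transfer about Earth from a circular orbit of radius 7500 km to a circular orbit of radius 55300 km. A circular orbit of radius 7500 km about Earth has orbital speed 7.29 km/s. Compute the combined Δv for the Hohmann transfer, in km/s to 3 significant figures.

From the circular-orbit relation v² = μ/r at r = 7500 km: μ = v²r = (7.29)² × 7500 = 3.98581×10^5 km³/s².
Semi-major axis of the transfer orbit: a_t = (7500 + 55300)/2 = 31400 km.
Circular speed at r₁: v₁ = √(μ/r₁) = √(3.98581×10^5/7500) = 7.290 km/s.
Transfer-orbit speed at r₁ (vis-viva): v_p = √[μ(2/r₁ − 1/a_t)] = 9.674 km/s.
First burn Δv₁ = |v_p − v₁| = 2.384 km/s.
Circular speed at r₂: v₂ = √(μ/r₂) = 2.685 km/s.
Transfer-orbit speed at r₂: v_a = √[μ(2/r₂ − 1/a_t)] = 1.312 km/s.
Second burn Δv₂ = |v₂ − v_a| = 1.373 km/s.
Δv = Δv₁ + Δv₂ = 2.384 + 1.373 = 3.757 km/s.

Δv = 3.76 km/s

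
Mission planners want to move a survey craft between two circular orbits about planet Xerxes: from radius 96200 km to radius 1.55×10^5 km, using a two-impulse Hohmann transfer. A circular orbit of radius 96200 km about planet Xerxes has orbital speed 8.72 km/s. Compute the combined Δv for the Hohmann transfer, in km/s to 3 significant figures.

Δv = 1.82 km/s

From the circular-orbit relation v² = μ/r at r = 96200 km: μ = v²r = (8.72)² × 96200 = 7.31489×10^6 km³/s².
Semi-major axis of the transfer orbit: a_t = (96200 + 1.550×10^5)/2 = 1.256×10^5 km.
At r₁ the circular-orbit speed is v₁ = √(μ/r₁) = 8.72000 km/s.
Transfer-orbit speed at r₁ (vis-viva equation): v_p = √[μ(2/r₁ − 1/a_t)] = 9.68696 km/s.
First burn Δv₁ = |v_p − v₁| = 0.966960 km/s.
Circular speed at r₂: v₂ = √(μ/r₂) = 6.869706 km/s.
Transfer-orbit speed at r₂: v_a = √[μ(2/r₂ − 1/a_t)] = 6.012165 km/s.
Second burn Δv₂ = |v₂ − v_a| = 0.857541 km/s.
Total Δv = Δv₁ + Δv₂ = 1.825 km/s.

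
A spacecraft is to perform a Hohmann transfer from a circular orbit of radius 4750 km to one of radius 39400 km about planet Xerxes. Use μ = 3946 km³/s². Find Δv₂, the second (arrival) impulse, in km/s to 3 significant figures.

Δv₂ = 0.170 km/s

The Hohmann ellipse has a_t = (r₁ + r₂)/2 = 22075 km.
On the circular orbit at r = 39400 km, v_c = √(μ/r) = 0.3165 km/s.
Transfer-orbit speed at the same r (vis-viva, a = a_t): v_t = √[μ(2/r − 1/a_t)] = 0.1468 km/s.
Δv₂ = |v_t − v_c| = |0.1468 − 0.3165| = 0.1697 km/s.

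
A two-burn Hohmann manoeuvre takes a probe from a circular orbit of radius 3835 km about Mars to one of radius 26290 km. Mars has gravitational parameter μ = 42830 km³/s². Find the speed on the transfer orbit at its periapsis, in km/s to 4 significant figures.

The Hohmann ellipse has a_t = (r₁ + r₂)/2 = 15062.5 km.
At periapsis, r = 3835 km.
Applying v² = μ(2/r − 1/a_t): v = 4.415 km/s.

v = 4.415 km/s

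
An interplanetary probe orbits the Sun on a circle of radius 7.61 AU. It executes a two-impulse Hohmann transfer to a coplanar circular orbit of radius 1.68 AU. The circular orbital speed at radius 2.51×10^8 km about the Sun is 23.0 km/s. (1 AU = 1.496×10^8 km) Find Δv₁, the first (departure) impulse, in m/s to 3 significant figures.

From the circular-orbit relation v² = μ/r at r = 2.51×10^8 km: μ = v²r = (23.0)² × 2.51×10^8 = 1.32779×10^11 km³/s².
In km: r₁ = 7.61 × 1.496×10^8 = 1.138456×10^9 km; r₂ = 1.68 × 1.496×10^8 = 2.51328×10^8 km.
The Hohmann ellipse has a_t = (r₁ + r₂)/2 = 6.94892×10^8 km.
On the circular orbit at r = 1.138456×10^9 km, v_c = √(μ/r) = 10.80 km/s.
Transfer-orbit speed at the same r (vis-viva, a = a_t): v_t = √[μ(2/r − 1/a_t)] = 6.495 km/s.
Δv₁ = |v_t − v_c| = |6.495 − 10.80| = 4.305 km/s.

Δv₁ = 4300 m/s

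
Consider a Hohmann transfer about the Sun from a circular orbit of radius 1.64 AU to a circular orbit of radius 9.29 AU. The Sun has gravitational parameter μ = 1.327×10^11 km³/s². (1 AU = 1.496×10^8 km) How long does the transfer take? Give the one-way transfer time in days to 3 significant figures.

In km: r₁ = 1.64 × 1.496×10^8 = 2.45344×10^8 km; r₂ = 9.29 × 1.496×10^8 = 1.389784×10^9 km.
The Hohmann ellipse has a_t = (r₁ + r₂)/2 = 8.17564×10^8 km.
Half the transfer-orbit period gives t = π√(a_t³/μ) = 2.016×10^8 s.
Converting: 2.016×10^8 s ÷ 86400 s/day = 2330 days.

t = 2330 days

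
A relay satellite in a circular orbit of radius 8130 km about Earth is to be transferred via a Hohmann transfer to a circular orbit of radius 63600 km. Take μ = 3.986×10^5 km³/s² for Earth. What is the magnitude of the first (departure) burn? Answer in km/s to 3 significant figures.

The Hohmann ellipse has a_t = (r₁ + r₂)/2 = 35865 km.
Circular speed at r = 8130 km: v_c = √(μ/r) = 7.002 km/s.
Vis-viva on the transfer ellipse at r = 8130 km gives v_t = √[μ(2/r − 1/a_t)] = 9.324 km/s.
Δv₁ = |v_t − v_c| = |9.324 − 7.002| = 2.322 km/s.

Δv₁ = 2.32 km/s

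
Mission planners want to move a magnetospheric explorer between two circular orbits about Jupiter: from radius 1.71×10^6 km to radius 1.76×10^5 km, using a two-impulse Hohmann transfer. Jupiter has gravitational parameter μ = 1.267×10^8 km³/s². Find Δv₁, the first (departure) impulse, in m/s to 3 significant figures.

Δv₁ = 4890 m/s

The Hohmann ellipse has a_t = (r₁ + r₂)/2 = 9.430×10^5 km.
On the circular orbit at r = 1.710×10^6 km, v_c = √(μ/r) = 8.608 km/s.
Transfer-orbit speed at the same r (vis-viva, a = a_t): v_t = √[μ(2/r − 1/a_t)] = 3.719 km/s.
Δv₁ = |v_t − v_c| = |3.719 − 8.608| = 4.889 km/s.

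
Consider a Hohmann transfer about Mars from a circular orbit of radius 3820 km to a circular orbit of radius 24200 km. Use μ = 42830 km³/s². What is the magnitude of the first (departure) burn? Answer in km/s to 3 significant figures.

Δv₁ = 1.05 km/s

The Hohmann ellipse has a_t = (r₁ + r₂)/2 = 14010 km.
On the circular orbit at r = 3820 km, v_c = √(μ/r) = 3.3484 km/s.
Vis-viva on the transfer ellipse at r = 3820 km gives v_t = √[μ(2/r − 1/a_t)] = 4.4008 km/s.
Δv₁ = |v_t − v_c| = |4.4008 − 3.3484| = 1.052 km/s.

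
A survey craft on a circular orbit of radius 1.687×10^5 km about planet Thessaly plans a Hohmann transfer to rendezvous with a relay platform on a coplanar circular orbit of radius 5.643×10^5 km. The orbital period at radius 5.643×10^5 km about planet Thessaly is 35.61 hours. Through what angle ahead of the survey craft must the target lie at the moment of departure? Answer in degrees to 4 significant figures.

φ = 85.79°

From Kepler's third law T² = 4π²r³/μ at r = 5.643×10^5 km, T = 35.61 hours = 35.61 × 3600 s = 1.28196×10^5 s: μ = 4π²r³/T² = 4.31659×10^8 km³/s².
Transfer-ellipse semi-major axis a_t = (r₁ + r₂)/2 = (1.687×10^5 + 5.643×10^5)/2 = 3.665×10^5 km.
The half-period of the transfer ellipse is t = π√(a_t³/μ) = 33549.83 s.
The target's mean motion on its circular orbit is ω₂ = √(μ/r₂³) = 4.901234×10^-5 rad/s.
Angle swept by the target during transfer: ω₂·t = 1.64436 rad = 94.21°.
The survey craft traverses 180° on the transfer ellipse, so the target must lead by 180° − 94.21° = 85.79°.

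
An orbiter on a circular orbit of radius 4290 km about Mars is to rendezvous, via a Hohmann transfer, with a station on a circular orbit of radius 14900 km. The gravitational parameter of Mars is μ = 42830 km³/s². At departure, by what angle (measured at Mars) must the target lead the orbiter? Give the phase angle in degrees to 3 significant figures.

Transfer-ellipse semi-major axis a_t = (r₁ + r₂)/2 = (4290 + 14900)/2 = 9595 km.
The half-period of the transfer ellipse is t = π√(a_t³/μ) = 14267.3 s.
The target's mean motion on its circular orbit is ω₂ = √(μ/r₂³) = 1.13788×10^-4 rad/s.
Angle swept by the target during transfer: ω₂·t = 1.62345 rad = 93.02°.
The orbiter traverses 180° on the transfer ellipse, so the target must lead by 180° − 93.02° = 87.0°.

φ = 87.0°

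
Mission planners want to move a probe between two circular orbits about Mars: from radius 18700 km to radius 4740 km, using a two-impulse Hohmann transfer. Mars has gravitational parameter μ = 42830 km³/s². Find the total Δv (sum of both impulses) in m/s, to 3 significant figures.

Δv = 1340 m/s

Semi-major axis of the transfer orbit: a_t = (18700 + 4740)/2 = 11720 km.
Circular speed at r₁: v₁ = √(μ/r₁) = √(42830/18700) = 1.51340 km/s.
Transfer-orbit speed at r₁ (vis-viva equation): v_a = √[μ(2/r₁ − 1/a_t)] = 0.962451 km/s.
First burn Δv₁ = |v_a − v₁| = 0.5509 km/s.
At r₂, v₂ = √(μ/r₂) = 3.006 km/s.
Transfer-orbit speed at r₂: v_p = √[μ(2/r₂ − 1/a_t)] = 3.797 km/s.
Second burn Δv₂ = |v₂ − v_p| = 0.7910 km/s.
Total Δv = Δv₁ + Δv₂ = 1.342 km/s.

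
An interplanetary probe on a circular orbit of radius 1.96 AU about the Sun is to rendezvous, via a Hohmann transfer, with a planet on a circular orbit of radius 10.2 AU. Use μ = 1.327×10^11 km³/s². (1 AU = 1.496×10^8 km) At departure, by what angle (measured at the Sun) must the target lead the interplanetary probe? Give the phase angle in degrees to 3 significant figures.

In km: r₁ = 1.96 × 1.496×10^8 = 2.93216×10^8 km; r₂ = 10.2 × 1.496×10^8 = 1.52592×10^9 km.
Semi-major axis of the transfer orbit: a_t = (2.93216×10^8 + 1.52592×10^9)/2 = 9.09568×10^8 km.
The half-period of the transfer ellipse is t = π√(a_t³/μ) = 2.3657×10^8 s.
The target's mean motion on its circular orbit is ω₂ = √(μ/r₂³) = 6.1114×10^-9 rad/s.
Angle swept by the target during transfer: ω₂·t = 1.4458 rad = 82.84°.
Arrival is 180° from departure on the ellipse, so φ = 180° − 82.84° = 97.2°.

φ = 97.2°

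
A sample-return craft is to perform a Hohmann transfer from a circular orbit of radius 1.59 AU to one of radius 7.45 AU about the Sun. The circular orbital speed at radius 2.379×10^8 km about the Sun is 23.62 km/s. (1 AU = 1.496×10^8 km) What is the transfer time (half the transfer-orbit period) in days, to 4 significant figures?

From the circular-orbit relation v² = μ/r at r = 2.379×10^8 km: μ = v²r = (23.62)² × 2.379×10^8 = 1.32725×10^11 km³/s².
In km: r₁ = 1.59 × 1.496×10^8 = 2.37864×10^8 km; r₂ = 7.45 × 1.496×10^8 = 1.11452×10^9 km.
Transfer-ellipse semi-major axis a_t = (r₁ + r₂)/2 = (2.37864×10^8 + 1.11452×10^9)/2 = 6.76192×10^8 km.
By Kepler's third law the transfer-orbit period is T = 2π√(a_t³/μ), so t = T/2 = 1.516×10^8 s.
Converting: 1.516×10^8 s ÷ 86400 s/day = 1755 days.

t = 1755 days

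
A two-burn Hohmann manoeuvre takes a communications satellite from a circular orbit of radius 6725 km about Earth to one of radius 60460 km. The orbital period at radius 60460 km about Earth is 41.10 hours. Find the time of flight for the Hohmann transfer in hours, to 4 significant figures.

t = 8.511 hours

From Kepler's third law T² = 4π²r³/μ at r = 60460 km, T = 41.10 hours = 41.10 × 3600 s = 1.4796×10^5 s: μ = 4π²r³/T² = 3.98543×10^5 km³/s².
The Hohmann ellipse has a_t = (r₁ + r₂)/2 = 33592.5 km.
Transfer time t = π√(a_t³/μ) = π√((33592.5)³ / 3.98543×10^5) = 30640 s.
Converting: 30640 s ÷ 3600 s/hour = 8.511 hours.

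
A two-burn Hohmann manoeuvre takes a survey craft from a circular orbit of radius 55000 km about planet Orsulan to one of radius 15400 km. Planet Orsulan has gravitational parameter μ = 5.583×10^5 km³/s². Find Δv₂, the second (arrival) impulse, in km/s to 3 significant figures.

Δv₂ = 1.51 km/s

The Hohmann ellipse has a_t = (r₁ + r₂)/2 = 35200 km.
Circular speed at r = 15400 km: v_c = √(μ/r) = 6.021 km/s.
Transfer-orbit speed at the same r (vis-viva, a = a_t): v_t = √[μ(2/r − 1/a_t)] = 7.526 km/s.
Δv₂ = |v_t − v_c| = |7.526 − 6.021| = 1.505 km/s.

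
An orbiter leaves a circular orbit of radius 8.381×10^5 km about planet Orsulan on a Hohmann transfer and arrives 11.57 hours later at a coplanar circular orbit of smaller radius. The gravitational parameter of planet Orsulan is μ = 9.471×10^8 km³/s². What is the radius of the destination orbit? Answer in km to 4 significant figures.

Transfer time t = 11.57 hours = 41652 s, and t = π√(a_t³/μ).
So a_t = (μ t²/π²)^(1/3) = (9.471×10^8 × (41652)² / π²)^(1/3) = 5.5012×10^5 km.
Since a_t = (r₁ + r₂)/2, r₂ = 2a_t − r₁ = 2×5.5012×10^5 − 8.381×10^5 = 2.6214×10^5 km.

r₂ = 2.621×10^5 km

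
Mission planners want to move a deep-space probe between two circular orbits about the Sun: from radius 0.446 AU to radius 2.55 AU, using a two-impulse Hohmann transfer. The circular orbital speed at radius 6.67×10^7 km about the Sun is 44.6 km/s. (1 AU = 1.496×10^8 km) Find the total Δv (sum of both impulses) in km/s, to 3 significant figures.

Δv = 22.1 km/s

From the circular-orbit relation v² = μ/r at r = 6.67×10^7 km: μ = v²r = (44.6)² × 6.67×10^7 = 1.32677×10^11 km³/s².
In km: r₁ = 0.446 × 1.496×10^8 = 6.67216×10^7 km; r₂ = 2.55 × 1.496×10^8 = 3.8148×10^8 km.
Semi-major axis of the transfer orbit: a_t = (6.67216×10^7 + 3.8148×10^8)/2 = 2.241008×10^8 km.
Circular speed at r₁: v₁ = √(μ/r₁) = √(1.32677×10^11/6.67216×10^7) = 44.59 km/s.
On the transfer ellipse at r₁, vis-viva equation gives v_p = √[μ(2/r₁ − 1/a_t)] = 58.18 km/s.
First burn Δv₁ = |v_p − v₁| = 13.59 km/s.
Circular speed at r₂: v₂ = √(μ/r₂) = 18.649 km/s.
Transfer-orbit speed at r₂: v_a = √[μ(2/r₂ − 1/a_t)] = 10.176 km/s.
Second burn Δv₂ = |v₂ − v_a| = 8.473 km/s.
Δv = Δv₁ + Δv₂ = 13.59 + 8.473 = 22.06 km/s.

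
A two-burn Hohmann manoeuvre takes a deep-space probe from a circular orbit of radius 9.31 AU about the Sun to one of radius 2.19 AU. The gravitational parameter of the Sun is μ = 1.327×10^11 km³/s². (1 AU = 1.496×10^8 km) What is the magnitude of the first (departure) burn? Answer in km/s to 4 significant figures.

Δv₁ = 3.737 km/s

In km: r₁ = 9.31 × 1.496×10^8 = 1.392776×10^9 km; r₂ = 2.19 × 1.496×10^8 = 3.27624×10^8 km.
Semi-major axis of the transfer orbit: a_t = (1.392776×10^9 + 3.27624×10^8)/2 = 8.602×10^8 km.
Circular speed at r = 1.392776×10^9 km: v_c = √(μ/r) = 9.761 km/s.
Vis-viva on the transfer ellipse at r = 1.392776×10^9 km gives v_t = √[μ(2/r − 1/a_t)] = 6.024 km/s.
Δv₁ = |v_t − v_c| = |6.024 − 9.761| = 3.737 km/s.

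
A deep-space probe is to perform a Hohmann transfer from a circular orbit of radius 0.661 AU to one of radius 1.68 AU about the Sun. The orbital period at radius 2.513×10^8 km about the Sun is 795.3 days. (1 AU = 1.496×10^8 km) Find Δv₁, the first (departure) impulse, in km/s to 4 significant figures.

Δv₁ = 7.254 km/s

From Kepler's third law T² = 4π²r³/μ at r = 2.513×10^8 km, T = 795.3 days = 795.3 × 86400 s = 6.871392×10^7 s: μ = 4π²r³/T² = 1.32693×10^11 km³/s².
In km: r₁ = 0.661 × 1.496×10^8 = 9.88856×10^7 km; r₂ = 1.68 × 1.496×10^8 = 2.51328×10^8 km.
The Hohmann ellipse has a_t = (r₁ + r₂)/2 = 1.751068×10^8 km.
On the circular orbit at r = 9.88856×10^7 km, v_c = √(μ/r) = 36.632 km/s.
Vis-viva on the transfer ellipse at r = 9.88856×10^7 km gives v_t = √[μ(2/r − 1/a_t)] = 43.886 km/s.
Δv₁ = |v_t − v_c| = |43.886 − 36.632| = 7.254 km/s.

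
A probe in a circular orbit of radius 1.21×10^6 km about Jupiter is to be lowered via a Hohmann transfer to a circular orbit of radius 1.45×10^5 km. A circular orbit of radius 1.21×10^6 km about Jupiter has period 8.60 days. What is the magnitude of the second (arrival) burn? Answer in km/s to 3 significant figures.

From Kepler's third law T² = 4π²r³/μ at r = 1.21×10^6 km, T = 8.60 days = 8.60 × 86400 s = 7.4304×10^5 s: μ = 4π²r³/T² = 1.26675×10^8 km³/s².
Semi-major axis of the transfer orbit: a_t = (1.210×10^6 + 1.450×10^5)/2 = 6.775×10^5 km.
On the circular orbit at r = 1.450×10^5 km, v_c = √(μ/r) = 29.557 km/s.
Transfer-orbit speed at the same r (vis-viva, a = a_t): v_t = √[μ(2/r − 1/a_t)] = 39.500 km/s.
Δv₂ = |v_t − v_c| = |39.500 − 29.557| = 9.943 km/s.

Δv₂ = 9.94 km/s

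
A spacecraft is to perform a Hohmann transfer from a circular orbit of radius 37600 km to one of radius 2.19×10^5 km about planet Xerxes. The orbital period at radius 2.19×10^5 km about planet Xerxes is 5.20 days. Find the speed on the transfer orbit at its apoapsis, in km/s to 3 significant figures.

From Kepler's third law T² = 4π²r³/μ at r = 2.19×10^5 km, T = 5.20 days = 5.20 × 86400 s = 4.4928×10^5 s: μ = 4π²r³/T² = 2.05427×10^6 km³/s².
The Hohmann ellipse has a_t = (r₁ + r₂)/2 = 1.283×10^5 km.
At apoapsis, r = 2.190×10^5 km.
Applying v² = μ(2/r − 1/a_t): v = 1.658 km/s.

v = 1.66 km/s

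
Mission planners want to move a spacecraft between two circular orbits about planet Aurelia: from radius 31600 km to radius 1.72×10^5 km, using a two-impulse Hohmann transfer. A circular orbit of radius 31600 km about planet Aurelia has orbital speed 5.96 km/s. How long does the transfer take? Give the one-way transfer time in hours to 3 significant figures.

t = 26.8 hours

From the circular-orbit relation v² = μ/r at r = 31600 km: μ = v²r = (5.96)² × 31600 = 1.12248×10^6 km³/s².
Semi-major axis of the transfer orbit: a_t = (31600 + 1.720×10^5)/2 = 1.018×10^5 km.
Half the transfer-orbit period gives t = π√(a_t³/μ) = 96310 s.
Converting: 96310 s ÷ 3600 s/hour = 26.8 hours.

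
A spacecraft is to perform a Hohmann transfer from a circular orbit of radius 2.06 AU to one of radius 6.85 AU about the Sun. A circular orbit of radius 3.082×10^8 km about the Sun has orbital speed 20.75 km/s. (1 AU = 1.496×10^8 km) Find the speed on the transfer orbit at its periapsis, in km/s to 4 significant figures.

From the circular-orbit relation v² = μ/r at r = 3.082×10^8 km: μ = v²r = (20.75)² × 3.082×10^8 = 1.32699×10^11 km³/s².
In km: r₁ = 2.06 × 1.496×10^8 = 3.08176×10^8 km; r₂ = 6.85 × 1.496×10^8 = 1.02476×10^9 km.
Semi-major axis of the transfer orbit: a_t = (3.08176×10^8 + 1.02476×10^9)/2 = 6.66468×10^8 km.
The periapsis of the transfer ellipse is at r = 3.08176×10^8 km.
Vis-viva: v = √[μ(2/r − 1/a_t)] = √[1.32699×10^11 × (2/3.08176×10^8 − 1/6.66468×10^8)] = 25.73 km/s.

v = 25.73 km/s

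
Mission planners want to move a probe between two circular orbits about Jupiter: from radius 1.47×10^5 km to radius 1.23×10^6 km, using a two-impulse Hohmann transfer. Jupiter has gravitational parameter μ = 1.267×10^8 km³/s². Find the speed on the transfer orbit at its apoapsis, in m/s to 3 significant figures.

v = 4690 m/s

Semi-major axis of the transfer orbit: a_t = (1.470×10^5 + 1.230×10^6)/2 = 6.885×10^5 km.
The apoapsis of the transfer ellipse is at r = 1.230×10^6 km.
Vis-viva: v = √[μ(2/r − 1/a_t)] = √[1.267×10^8 × (2/1.230×10^6 − 1/6.885×10^5)] = 4.690 km/s.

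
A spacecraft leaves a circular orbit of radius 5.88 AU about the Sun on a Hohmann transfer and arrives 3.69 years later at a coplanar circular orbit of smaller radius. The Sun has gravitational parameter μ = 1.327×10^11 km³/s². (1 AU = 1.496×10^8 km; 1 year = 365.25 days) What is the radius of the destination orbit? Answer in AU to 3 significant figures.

In km: r₁ = 5.88 × 1.496×10^8 = 8.79648×10^8 km.
Transfer time t = 3.69 years × 365.25 × 86400 s = 1.16447544×10^8 s, and t = π√(a_t³/μ).
So a_t = (μ t²/π²)^(1/3) = (1.327×10^11 × (1.16447544×10^8)² / π²)^(1/3) = 5.6704×10^8 km.
Since a_t = (r₁ + r₂)/2, r₂ = 2a_t − r₁ = 2×5.6704×10^8 − 8.79648×10^8 = 2.54432×10^8 km.
In AU: r₂ = 2.54432×10^8 / 1.496×10^8 = 1.70 AU.

r₂ = 1.70 AU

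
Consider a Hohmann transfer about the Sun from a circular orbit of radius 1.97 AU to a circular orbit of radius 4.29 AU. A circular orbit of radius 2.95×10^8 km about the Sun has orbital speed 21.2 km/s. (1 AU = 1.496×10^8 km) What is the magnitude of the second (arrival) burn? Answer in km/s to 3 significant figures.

From the circular-orbit relation v² = μ/r at r = 2.95×10^8 km: μ = v²r = (21.2)² × 2.95×10^8 = 1.32585×10^11 km³/s².
In km: r₁ = 1.97 × 1.496×10^8 = 2.94712×10^8 km; r₂ = 4.29 × 1.496×10^8 = 6.41784×10^8 km.
The Hohmann ellipse has a_t = (r₁ + r₂)/2 = 4.68248×10^8 km.
Circular speed at r = 6.41784×10^8 km: v_c = √(μ/r) = 14.37 km/s.
Transfer-orbit speed at the same r (vis-viva, a = a_t): v_t = √[μ(2/r − 1/a_t)] = 11.40 km/s.
Δv₂ = |v_t − v_c| = |11.40 − 14.37| = 2.970 km/s.

Δv₂ = 2.97 km/s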